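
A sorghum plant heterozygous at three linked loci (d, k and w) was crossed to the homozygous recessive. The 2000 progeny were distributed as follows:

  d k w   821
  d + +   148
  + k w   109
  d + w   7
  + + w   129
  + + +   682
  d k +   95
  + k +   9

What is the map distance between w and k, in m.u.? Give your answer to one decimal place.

The two most frequent reciprocal classes, + + + and d k w, are the parental types, so the F1 was + + + / d k w.
The two rarest classes, + k + and d + w, are the double crossovers. Comparing them with the parentals, only the k allele has switched, so k is the middle locus and the order is w – k – d.
Crossovers in the w–k interval produce the single-crossover classes + + w and d k + (129 + 95 = 224) plus the double crossovers (16).
RF(w–k) = (224 + 16) / 2000 = 240/2000 = 0.1200 → 12.0 m.u.

12.0 m.u.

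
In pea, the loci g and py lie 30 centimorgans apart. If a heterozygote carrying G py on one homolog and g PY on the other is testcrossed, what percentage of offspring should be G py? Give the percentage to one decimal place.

35.0%

A map distance of 30 centimorgans corresponds to a recombination frequency of 0.300.
The F1 is G py / g PY, so G py is a parental gamete class with expected frequency (1 − r)/2 = 0.700/2 = 0.3500.
That is 0.3500 = 35.0% of the progeny.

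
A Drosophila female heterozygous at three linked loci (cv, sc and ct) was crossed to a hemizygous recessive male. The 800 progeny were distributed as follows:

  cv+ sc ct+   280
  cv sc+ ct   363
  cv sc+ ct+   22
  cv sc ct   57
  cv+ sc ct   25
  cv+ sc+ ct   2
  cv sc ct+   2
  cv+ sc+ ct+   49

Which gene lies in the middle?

The two most frequent reciprocal classes, cv+ sc ct+ and cv sc+ ct, are the parental types, so the F1 was cv+ sc ct+ / cv sc+ ct.
The two rarest classes, cv sc ct+ and cv+ sc+ ct, are the double crossovers. Comparing them with the parentals, only the cv allele has switched, so cv is the middle locus and the order is sc – cv – ct.

cv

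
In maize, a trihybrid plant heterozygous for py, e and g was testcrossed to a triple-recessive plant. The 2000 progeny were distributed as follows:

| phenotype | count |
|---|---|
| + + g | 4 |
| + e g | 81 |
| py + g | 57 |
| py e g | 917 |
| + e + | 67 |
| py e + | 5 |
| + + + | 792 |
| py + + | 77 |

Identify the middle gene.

The two most frequent reciprocal classes, + + + and py e g, are the parental types, so the F1 was + + + / py e g.
The two rarest classes, + + g and py e +, are the double crossovers. Comparing them with the parentals, only the g allele has switched, so g is the middle locus and the order is e – g – py.

g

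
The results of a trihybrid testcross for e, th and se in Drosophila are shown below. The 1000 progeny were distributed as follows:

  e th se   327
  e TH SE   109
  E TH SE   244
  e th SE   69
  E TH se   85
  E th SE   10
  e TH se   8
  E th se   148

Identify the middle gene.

th

The two most frequent reciprocal classes, e th se and E TH SE, are the parental types, so the F1 was e th se / E TH SE.
The two rarest classes, e TH se and E th SE, are the double crossovers. Comparing them with the parentals, only the th allele has switched, so th is the middle locus and the order is e – th – se.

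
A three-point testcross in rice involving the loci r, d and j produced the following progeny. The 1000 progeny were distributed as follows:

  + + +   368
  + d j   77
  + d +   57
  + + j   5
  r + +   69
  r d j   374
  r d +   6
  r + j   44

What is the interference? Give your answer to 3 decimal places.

0.374

The two most frequent reciprocal classes, r d j and + + +, are the parental types, so the F1 was r d j / + + +.
The two rarest classes, r d + and + + j, are the double crossovers. Comparing them with the parentals, only the j allele has switched, so j is the middle locus and the order is r – j – d.
r–j: (146 + 11)/1000 = 0.1570; j–d: (101 + 11)/1000 = 0.1120.
Expected DCO frequency = 0.1570 × 0.1120 ≈ 0.01758; observed = 11/1000 ≈ 0.01100.
Coefficient of coincidence = 0.01100/0.01758 ≈ 0.626; interference = 1 − 0.626 = 0.374.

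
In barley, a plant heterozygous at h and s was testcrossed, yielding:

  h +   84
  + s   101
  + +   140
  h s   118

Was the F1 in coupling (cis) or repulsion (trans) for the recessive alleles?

The two most frequent classes are + + (140) and h s (118); these are the parental (non-recombinant) types.
So the F1 carried + + on one chromosome and h s on the other — the recessive alleles are on the same chromosome (cis / coupling).

cis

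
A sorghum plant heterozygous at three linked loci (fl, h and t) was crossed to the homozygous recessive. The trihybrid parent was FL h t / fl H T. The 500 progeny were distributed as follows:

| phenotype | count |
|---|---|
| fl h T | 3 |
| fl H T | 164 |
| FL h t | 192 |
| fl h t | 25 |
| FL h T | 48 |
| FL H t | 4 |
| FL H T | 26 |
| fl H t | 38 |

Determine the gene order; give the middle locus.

h

The two rarest classes, FL H t and fl h T, are the double crossovers. Comparing them with the parentals, only the h allele has switched, so h is the middle locus and the order is t – h – fl.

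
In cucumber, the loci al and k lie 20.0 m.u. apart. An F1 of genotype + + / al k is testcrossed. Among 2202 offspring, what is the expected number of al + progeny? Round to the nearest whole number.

220

A map distance of 20.0 m.u. corresponds to a recombination frequency of 0.200.
The F1 is + + / al k, so al + is a recombinant gamete class with expected frequency r/2 = 0.200/2 = 0.1000.
Expected number = 0.1000 × 2202 = 220.20 ≈ 220.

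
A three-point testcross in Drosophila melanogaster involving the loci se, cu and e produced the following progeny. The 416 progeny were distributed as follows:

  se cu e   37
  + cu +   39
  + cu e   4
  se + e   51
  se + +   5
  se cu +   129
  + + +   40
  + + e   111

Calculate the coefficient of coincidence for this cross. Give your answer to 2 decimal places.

0.44

The two most frequent reciprocal classes, + + e and se cu +, are the parental types, so the F1 was + + e / se cu +.
The two rarest classes, + cu e and se + +, are the double crossovers. Comparing them with the parentals, only the cu allele has switched, so cu is the middle locus and the order is e – cu – se.
e–cu: (77 + 9)/416 = 0.2067; cu–se: (90 + 9)/416 = 0.2380.
Expected DCO frequency = 0.2067 × 0.2380 ≈ 0.04919; observed = 9/416 ≈ 0.02163.
Coefficient of coincidence = 0.02163/0.04919 ≈ 0.44.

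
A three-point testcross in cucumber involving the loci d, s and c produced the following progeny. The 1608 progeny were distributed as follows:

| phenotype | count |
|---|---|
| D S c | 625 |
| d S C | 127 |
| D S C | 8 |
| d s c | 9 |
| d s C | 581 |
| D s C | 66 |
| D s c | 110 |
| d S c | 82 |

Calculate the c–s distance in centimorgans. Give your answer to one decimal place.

The two most frequent reciprocal classes, d s C and D S c, are the parental types, so the F1 was d s C / D S c.
The two rarest classes, d s c and D S C, are the double crossovers. Comparing them with the parentals, only the c allele has switched, so c is the middle locus and the order is s – c – d.
Crossovers in the s–c interval produce the single-crossover classes d S C and D s c (127 + 110 = 237) plus the double crossovers (17).
RF(s–c) = (237 + 17) / 1608 = 254/1608 = 0.1580 → 15.8 centimorgans.

15.8 centimorgans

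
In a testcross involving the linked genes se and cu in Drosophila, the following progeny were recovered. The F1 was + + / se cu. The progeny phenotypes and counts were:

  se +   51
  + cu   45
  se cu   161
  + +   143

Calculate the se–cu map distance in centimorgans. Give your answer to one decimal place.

The recombinant classes are + cu and se +: 45 + 51 = 96.
Recombination frequency = 96/400 = 0.2400 ≈ 24.0%, i.e. 24.0 centimorgans.

24.0 centimorgans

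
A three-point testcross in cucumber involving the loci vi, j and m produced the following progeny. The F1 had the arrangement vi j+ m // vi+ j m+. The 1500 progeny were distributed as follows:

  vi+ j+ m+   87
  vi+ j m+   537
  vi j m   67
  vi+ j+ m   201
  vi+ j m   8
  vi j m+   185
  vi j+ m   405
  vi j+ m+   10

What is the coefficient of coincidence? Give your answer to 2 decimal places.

0.39

The two rarest classes, vi j+ m+ and vi+ j m, are the double crossovers. Comparing them with the parentals, only the m allele has switched, so m is the middle locus and the order is vi – m – j.
vi–m: (386 + 18)/1500 = 0.2693; m–j: (154 + 18)/1500 = 0.1147.
Expected DCO frequency = 0.2693 × 0.1147 ≈ 0.03089; observed = 18/1500 ≈ 0.01200.
Coefficient of coincidence = 0.01200/0.03089 ≈ 0.39.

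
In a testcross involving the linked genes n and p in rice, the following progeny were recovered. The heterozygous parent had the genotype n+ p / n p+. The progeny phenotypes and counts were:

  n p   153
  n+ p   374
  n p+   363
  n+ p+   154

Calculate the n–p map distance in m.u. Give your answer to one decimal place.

The recombinant classes are n+ p+ and n p: 154 + 153 = 307.
Recombination frequency = 307/1044 = 0.2941 ≈ 29.4%, i.e. 29.4 m.u.

29.4 m.u.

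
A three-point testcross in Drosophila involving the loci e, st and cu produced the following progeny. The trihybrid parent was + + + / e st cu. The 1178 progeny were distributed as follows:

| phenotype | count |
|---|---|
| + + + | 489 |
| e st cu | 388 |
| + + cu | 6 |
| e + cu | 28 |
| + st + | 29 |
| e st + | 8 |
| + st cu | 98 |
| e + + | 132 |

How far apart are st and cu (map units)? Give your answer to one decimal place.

The two rarest classes, + + cu and e st +, are the double crossovers. Comparing them with the parentals, only the cu allele has switched, so cu is the middle locus and the order is e – cu – st.
Crossovers in the cu–st interval produce the single-crossover classes + st + and e + cu (29 + 28 = 57) plus the double crossovers (14).
RF(cu–st) = (57 + 14) / 1178 = 71/1178 = 0.0603 → 6.0 map units.

6.0 map units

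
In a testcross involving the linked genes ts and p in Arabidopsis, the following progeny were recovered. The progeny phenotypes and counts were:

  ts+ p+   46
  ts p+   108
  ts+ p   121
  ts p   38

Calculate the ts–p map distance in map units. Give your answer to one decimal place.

The two most frequent classes, ts+ p (121) and ts p+ (108), are the parental types, so the F1 was ts+ p / ts p+.
The recombinant classes are ts+ p+ and ts p: 46 + 38 = 84.
Recombination frequency = 84/313 = 0.2684 ≈ 26.8%, i.e. 26.8 map units.

26.8 map units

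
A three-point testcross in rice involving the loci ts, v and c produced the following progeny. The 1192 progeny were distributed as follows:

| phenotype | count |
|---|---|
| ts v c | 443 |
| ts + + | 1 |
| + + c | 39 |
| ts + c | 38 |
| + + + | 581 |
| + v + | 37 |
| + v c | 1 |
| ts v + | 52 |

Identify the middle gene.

The two most frequent reciprocal classes, ts v c and + + +, are the parental types, so the F1 was ts v c / + + +.
The two rarest classes, + v c and ts + +, are the double crossovers. Comparing them with the parentals, only the ts allele has switched, so ts is the middle locus and the order is c – ts – v.

ts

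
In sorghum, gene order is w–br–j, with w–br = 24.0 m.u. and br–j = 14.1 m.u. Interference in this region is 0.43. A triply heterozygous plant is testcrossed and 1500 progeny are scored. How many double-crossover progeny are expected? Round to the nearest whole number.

29

Map distances give recombination frequencies of 0.240 and 0.141 for the two intervals.
With interference 0.43 (so coincidence = 0.57), expected double-crossover frequency = 0.240 × 0.141 × 0.57 = 0.01929.
Expected number = 0.01929 × 1500 = 28.93 ≈ 29.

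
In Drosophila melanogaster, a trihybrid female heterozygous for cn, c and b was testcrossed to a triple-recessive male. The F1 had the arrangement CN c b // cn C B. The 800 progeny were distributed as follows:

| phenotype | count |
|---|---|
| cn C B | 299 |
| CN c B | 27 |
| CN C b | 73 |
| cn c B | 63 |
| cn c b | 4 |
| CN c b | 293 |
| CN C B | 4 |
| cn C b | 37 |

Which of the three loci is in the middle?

cn

The two rarest classes, cn c b and CN C B, are the double crossovers. Comparing them with the parentals, only the cn allele has switched, so cn is the middle locus and the order is b – cn – c.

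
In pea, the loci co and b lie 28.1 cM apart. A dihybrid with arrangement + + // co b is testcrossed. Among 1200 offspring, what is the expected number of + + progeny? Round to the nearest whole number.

A map distance of 28.1 cM corresponds to a recombination frequency of 0.281.
The F1 is + + / co b, so + + is a parental gamete class with expected frequency (1 − r)/2 = 0.719/2 = 0.3595.
Expected number = 0.3595 × 1200 = 431.40 ≈ 431.

431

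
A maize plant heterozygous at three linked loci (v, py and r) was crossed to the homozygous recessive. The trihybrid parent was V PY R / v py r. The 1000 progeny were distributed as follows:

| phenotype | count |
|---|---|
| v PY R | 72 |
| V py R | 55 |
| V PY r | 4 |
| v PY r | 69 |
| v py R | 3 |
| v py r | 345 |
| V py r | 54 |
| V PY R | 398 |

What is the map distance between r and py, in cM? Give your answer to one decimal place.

13.1 cM

The two rarest classes, V PY r and v py R, are the double crossovers. Comparing them with the parentals, only the r allele has switched, so r is the middle locus and the order is v – r – py.
Crossovers in the r–py interval produce the single-crossover classes V py R and v PY r (55 + 69 = 124) plus the double crossovers (7).
RF(r–py) = (124 + 7) / 1000 = 131/1000 = 0.1310 → 13.1 cM.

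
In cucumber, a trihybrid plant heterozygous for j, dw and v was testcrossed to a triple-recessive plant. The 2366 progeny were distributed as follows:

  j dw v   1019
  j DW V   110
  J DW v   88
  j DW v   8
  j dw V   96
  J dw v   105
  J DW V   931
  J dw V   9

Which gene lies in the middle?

The two most frequent reciprocal classes, J DW V and j dw v, are the parental types, so the F1 was J DW V / j dw v.
The two rarest classes, J dw V and j DW v, are the double crossovers. Comparing them with the parentals, only the dw allele has switched, so dw is the middle locus and the order is v – dw – j.

dw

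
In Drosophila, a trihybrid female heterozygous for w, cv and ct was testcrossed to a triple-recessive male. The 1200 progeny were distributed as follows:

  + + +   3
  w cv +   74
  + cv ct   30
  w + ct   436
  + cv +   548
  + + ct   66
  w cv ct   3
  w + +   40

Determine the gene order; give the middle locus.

The two most frequent reciprocal classes, + cv + and w + ct, are the parental types, so the F1 was + cv + / w + ct.
The two rarest classes, + + + and w cv ct, are the double crossovers. Comparing them with the parentals, only the cv allele has switched, so cv is the middle locus and the order is w – cv – ct.

cv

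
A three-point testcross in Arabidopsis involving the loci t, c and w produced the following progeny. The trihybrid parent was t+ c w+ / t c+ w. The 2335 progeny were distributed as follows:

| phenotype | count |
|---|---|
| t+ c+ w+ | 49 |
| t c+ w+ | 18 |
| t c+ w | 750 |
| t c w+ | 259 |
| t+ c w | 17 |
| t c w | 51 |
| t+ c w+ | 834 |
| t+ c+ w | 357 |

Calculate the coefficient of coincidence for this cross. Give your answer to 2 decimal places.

0.93

The two rarest classes, t+ c w and t c+ w+, are the double crossovers. Comparing them with the parentals, only the w allele has switched, so w is the middle locus and the order is t – w – c.
t–w: (616 + 35)/2335 = 0.2788; w–c: (100 + 35)/2335 = 0.0578.
Expected DCO frequency = 0.2788 × 0.0578 ≈ 0.01611; observed = 35/2335 ≈ 0.01499.
Coefficient of coincidence = 0.01499/0.01611 ≈ 0.93.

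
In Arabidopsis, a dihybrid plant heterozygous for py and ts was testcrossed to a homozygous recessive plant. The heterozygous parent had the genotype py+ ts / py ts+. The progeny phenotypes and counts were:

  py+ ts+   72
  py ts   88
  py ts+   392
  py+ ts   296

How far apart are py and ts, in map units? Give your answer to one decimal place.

18.9 map units

The recombinant classes are py+ ts+ and py ts: 72 + 88 = 160.
Recombination frequency = 160/848 = 0.1887 ≈ 18.9%, i.e. 18.9 map units.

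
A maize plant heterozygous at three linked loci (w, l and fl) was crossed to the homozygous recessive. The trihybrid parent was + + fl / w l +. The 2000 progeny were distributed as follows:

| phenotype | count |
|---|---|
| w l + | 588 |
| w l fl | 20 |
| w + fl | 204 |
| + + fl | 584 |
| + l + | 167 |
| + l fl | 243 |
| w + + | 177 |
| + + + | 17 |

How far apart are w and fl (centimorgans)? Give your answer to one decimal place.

The two rarest classes, + + + and w l fl, are the double crossovers. Comparing them with the parentals, only the fl allele has switched, so fl is the middle locus and the order is w – fl – l.
Crossovers in the w–fl interval produce the single-crossover classes w + fl and + l + (204 + 167 = 371) plus the double crossovers (37).
RF(w–fl) = (371 + 37) / 2000 = 408/2000 = 0.2040 → 20.4 centimorgans.

20.4 centimorgans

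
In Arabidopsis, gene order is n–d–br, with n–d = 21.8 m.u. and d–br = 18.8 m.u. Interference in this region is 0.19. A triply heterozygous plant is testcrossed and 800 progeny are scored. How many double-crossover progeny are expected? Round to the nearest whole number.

Map distances give recombination frequencies of 0.218 and 0.188 for the two intervals.
With interference 0.19 (so coincidence = 0.81), expected double-crossover frequency = 0.218 × 0.188 × 0.81 = 0.03320.
Expected number = 0.03320 × 800 = 26.56 ≈ 27.

27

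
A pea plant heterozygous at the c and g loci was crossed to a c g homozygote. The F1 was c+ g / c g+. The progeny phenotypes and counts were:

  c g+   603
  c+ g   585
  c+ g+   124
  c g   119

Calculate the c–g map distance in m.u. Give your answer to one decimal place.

17.0 m.u.

The recombinant classes are c+ g+ and c g: 124 + 119 = 243.
Recombination frequency = 243/1431 = 0.1698 ≈ 17.0%, i.e. 17.0 m.u.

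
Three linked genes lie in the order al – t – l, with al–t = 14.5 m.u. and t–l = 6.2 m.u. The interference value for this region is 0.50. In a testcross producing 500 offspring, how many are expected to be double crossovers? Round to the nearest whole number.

Map distances give recombination frequencies of 0.145 and 0.062 for the two intervals.
With interference 0.50 (so coincidence = 0.50), expected double-crossover frequency = 0.145 × 0.062 × 0.50 = 0.00449.
Expected number = 0.00449 × 500 = 2.25 ≈ 2.

2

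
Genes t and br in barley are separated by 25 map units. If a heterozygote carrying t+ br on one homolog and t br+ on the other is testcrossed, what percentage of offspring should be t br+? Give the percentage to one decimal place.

37.5%

A map distance of 25 map units corresponds to a recombination frequency of 0.250.
The F1 is t+ br / t br+, so t br+ is a parental gamete class with expected frequency (1 − r)/2 = 0.750/2 = 0.3750.
That is 0.3750 = 37.5% of the progeny.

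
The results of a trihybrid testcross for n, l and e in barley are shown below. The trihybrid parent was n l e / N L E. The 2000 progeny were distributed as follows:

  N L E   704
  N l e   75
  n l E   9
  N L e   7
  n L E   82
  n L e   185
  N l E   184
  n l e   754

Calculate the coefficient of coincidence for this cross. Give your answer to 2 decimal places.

The two rarest classes, n l E and N L e, are the double crossovers. Comparing them with the parentals, only the e allele has switched, so e is the middle locus and the order is n – e – l.
n–e: (157 + 16)/2000 = 0.0865; e–l: (369 + 16)/2000 = 0.1925.
Expected DCO frequency = 0.0865 × 0.1925 ≈ 0.01665; observed = 16/2000 ≈ 0.00800.
Coefficient of coincidence = 0.00800/0.01665 ≈ 0.48.

0.48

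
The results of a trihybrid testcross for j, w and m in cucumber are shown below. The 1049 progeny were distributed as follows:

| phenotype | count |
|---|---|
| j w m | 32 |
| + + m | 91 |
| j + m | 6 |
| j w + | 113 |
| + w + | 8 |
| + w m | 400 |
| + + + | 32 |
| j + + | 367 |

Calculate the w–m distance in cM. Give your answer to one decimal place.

20.8 cM

The two most frequent reciprocal classes, j + + and + w m, are the parental types, so the F1 was j + + / + w m.
The two rarest classes, j + m and + w +, are the double crossovers. Comparing them with the parentals, only the m allele has switched, so m is the middle locus and the order is j – m – w.
Crossovers in the m–w interval produce the single-crossover classes j w + and + + m (113 + 91 = 204) plus the double crossovers (14).
RF(m–w) = (204 + 14) / 1049 = 218/1049 = 0.2078 → 20.8 cM.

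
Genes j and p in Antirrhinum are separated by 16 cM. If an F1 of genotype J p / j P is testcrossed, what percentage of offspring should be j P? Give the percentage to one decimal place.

42.0%

A map distance of 16 cM corresponds to a recombination frequency of 0.160.
The F1 is J p / j P, so j P is a parental gamete class with expected frequency (1 − r)/2 = 0.840/2 = 0.4200.
That is 0.4200 = 42.0% of the progeny.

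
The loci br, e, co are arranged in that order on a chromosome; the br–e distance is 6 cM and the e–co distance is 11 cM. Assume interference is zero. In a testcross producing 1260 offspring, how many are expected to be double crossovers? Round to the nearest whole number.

8

Map distances give recombination frequencies of 0.060 and 0.110 for the two intervals.
With no interference, expected double-crossover frequency = 0.060 × 0.110 = 0.00660.
Expected number = 0.00660 × 1260 = 8.32 ≈ 8.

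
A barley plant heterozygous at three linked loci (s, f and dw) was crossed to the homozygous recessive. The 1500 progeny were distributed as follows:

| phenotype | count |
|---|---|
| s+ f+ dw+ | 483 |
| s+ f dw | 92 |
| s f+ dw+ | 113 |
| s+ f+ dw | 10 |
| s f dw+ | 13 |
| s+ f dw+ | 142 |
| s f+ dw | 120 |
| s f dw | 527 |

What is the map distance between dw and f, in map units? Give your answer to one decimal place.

19.0 map units

The two most frequent reciprocal classes, s f dw and s+ f+ dw+, are the parental types, so the F1 was s f dw / s+ f+ dw+.
The two rarest classes, s f dw+ and s+ f+ dw, are the double crossovers. Comparing them with the parentals, only the dw allele has switched, so dw is the middle locus and the order is s – dw – f.
Crossovers in the dw–f interval produce the single-crossover classes s f+ dw and s+ f dw+ (120 + 142 = 262) plus the double crossovers (23).
RF(dw–f) = (262 + 23) / 1500 = 285/1500 = 0.1900 → 19.0 map units.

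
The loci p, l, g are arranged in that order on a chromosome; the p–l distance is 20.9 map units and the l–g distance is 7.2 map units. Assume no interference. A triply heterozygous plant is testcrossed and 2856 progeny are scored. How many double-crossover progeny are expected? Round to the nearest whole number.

Map distances give recombination frequencies of 0.209 and 0.072 for the two intervals.
With no interference, expected double-crossover frequency = 0.209 × 0.072 = 0.01505.
Expected number = 0.01505 × 2856 = 42.98 ≈ 43.

43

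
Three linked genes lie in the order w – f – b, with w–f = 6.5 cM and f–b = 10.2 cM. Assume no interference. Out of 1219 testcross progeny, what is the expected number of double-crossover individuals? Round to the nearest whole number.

Map distances give recombination frequencies of 0.065 and 0.102 for the two intervals.
With no interference, expected double-crossover frequency = 0.065 × 0.102 = 0.00663.
Expected number = 0.00663 × 1219 = 8.08 ≈ 8.

8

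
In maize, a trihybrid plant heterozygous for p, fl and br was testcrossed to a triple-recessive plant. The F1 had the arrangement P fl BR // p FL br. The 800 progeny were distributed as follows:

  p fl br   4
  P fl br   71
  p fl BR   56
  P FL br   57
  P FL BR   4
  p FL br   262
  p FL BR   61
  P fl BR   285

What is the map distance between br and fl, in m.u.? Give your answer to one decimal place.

17.5 m.u.

The two rarest classes, P FL BR and p fl br, are the double crossovers. Comparing them with the parentals, only the fl allele has switched, so fl is the middle locus and the order is br – fl – p.
Crossovers in the br–fl interval produce the single-crossover classes P fl br and p FL BR (71 + 61 = 132) plus the double crossovers (8).
RF(br–fl) = (132 + 8) / 800 = 140/800 = 0.1750 → 17.5 m.u.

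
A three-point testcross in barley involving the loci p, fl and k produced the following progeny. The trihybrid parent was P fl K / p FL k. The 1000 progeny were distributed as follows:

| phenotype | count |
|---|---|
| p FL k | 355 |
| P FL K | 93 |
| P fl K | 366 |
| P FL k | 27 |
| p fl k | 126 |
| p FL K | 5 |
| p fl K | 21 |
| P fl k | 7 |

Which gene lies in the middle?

The two rarest classes, P fl k and p FL K, are the double crossovers. Comparing them with the parentals, only the k allele has switched, so k is the middle locus and the order is p – k – fl.

k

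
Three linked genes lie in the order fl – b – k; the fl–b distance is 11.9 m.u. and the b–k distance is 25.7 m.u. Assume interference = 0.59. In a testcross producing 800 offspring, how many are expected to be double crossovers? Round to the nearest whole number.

Map distances give recombination frequencies of 0.119 and 0.257 for the two intervals.
With interference 0.59 (so coincidence = 0.41), expected double-crossover frequency = 0.119 × 0.257 × 0.41 = 0.01254.
Expected number = 0.01254 × 800 = 10.03 ≈ 10.

10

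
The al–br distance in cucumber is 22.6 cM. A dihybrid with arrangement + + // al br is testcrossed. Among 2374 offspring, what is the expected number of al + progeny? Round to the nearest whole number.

268

A map distance of 22.6 cM corresponds to a recombination frequency of 0.226.
The F1 is + + / al br, so al + is a recombinant gamete class with expected frequency r/2 = 0.226/2 = 0.1130.
Expected number = 0.1130 × 2374 = 268.26 ≈ 268.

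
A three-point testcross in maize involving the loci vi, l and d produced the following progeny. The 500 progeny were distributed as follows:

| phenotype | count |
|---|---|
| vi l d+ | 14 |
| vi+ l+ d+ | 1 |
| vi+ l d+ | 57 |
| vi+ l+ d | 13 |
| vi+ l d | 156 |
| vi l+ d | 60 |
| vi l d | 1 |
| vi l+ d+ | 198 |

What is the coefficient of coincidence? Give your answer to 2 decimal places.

The two most frequent reciprocal classes, vi+ l d and vi l+ d+, are the parental types, so the F1 was vi+ l d / vi l+ d+.
The two rarest classes, vi l d and vi+ l+ d+, are the double crossovers. Comparing them with the parentals, only the vi allele has switched, so vi is the middle locus and the order is d – vi – l.
d–vi: (117 + 2)/500 = 0.2380; vi–l: (27 + 2)/500 = 0.0580.
Expected DCO frequency = 0.2380 × 0.0580 ≈ 0.01380; observed = 2/500 ≈ 0.00400.
Coefficient of coincidence = 0.00400/0.01380 ≈ 0.29.

0.29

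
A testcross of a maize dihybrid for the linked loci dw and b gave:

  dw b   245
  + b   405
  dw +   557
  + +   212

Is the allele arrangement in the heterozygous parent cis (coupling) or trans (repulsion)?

The two most frequent classes are + b (405) and dw + (557); these are the parental (non-recombinant) types.
So the F1 carried + b on one chromosome and dw + on the other — the recessive alleles are on opposite chromosomes (trans / repulsion).

trans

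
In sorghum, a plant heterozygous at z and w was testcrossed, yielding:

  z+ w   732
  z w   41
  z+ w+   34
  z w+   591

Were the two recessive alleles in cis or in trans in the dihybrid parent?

trans

The two most frequent classes are z+ w (732) and z w+ (591); these are the parental (non-recombinant) types.
So the F1 carried z+ w on one chromosome and z w+ on the other — the recessive alleles are on opposite chromosomes (trans / repulsion).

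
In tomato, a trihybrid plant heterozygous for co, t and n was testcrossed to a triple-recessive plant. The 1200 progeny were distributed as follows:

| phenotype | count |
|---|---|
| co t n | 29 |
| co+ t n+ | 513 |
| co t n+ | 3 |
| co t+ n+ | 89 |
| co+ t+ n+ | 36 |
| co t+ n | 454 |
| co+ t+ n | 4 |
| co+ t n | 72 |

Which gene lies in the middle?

co

The two most frequent reciprocal classes, co+ t n+ and co t+ n, are the parental types, so the F1 was co+ t n+ / co t+ n.
The two rarest classes, co t n+ and co+ t+ n, are the double crossovers. Comparing them with the parentals, only the co allele has switched, so co is the middle locus and the order is n – co – t.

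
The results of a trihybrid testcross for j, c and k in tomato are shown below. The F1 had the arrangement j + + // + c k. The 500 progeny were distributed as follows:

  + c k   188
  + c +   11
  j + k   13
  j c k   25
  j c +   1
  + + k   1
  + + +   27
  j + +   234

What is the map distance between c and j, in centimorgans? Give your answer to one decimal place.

The two rarest classes, j c + and + + k, are the double crossovers. Comparing them with the parentals, only the c allele has switched, so c is the middle locus and the order is k – c – j.
Crossovers in the c–j interval produce the single-crossover classes + + + and j c k (27 + 25 = 52) plus the double crossovers (2).
RF(c–j) = (52 + 2) / 500 = 54/500 = 0.1080 → 10.8 centimorgans.

10.8 centimorgans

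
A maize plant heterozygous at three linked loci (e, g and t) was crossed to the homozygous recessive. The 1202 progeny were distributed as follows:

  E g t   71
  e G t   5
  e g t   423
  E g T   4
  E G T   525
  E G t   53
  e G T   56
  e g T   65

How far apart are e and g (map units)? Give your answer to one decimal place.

11.3 map units

The two most frequent reciprocal classes, e g t and E G T, are the parental types, so the F1 was e g t / E G T.
The two rarest classes, e G t and E g T, are the double crossovers. Comparing them with the parentals, only the g allele has switched, so g is the middle locus and the order is e – g – t.
Crossovers in the e–g interval produce the single-crossover classes E g t and e G T (71 + 56 = 127) plus the double crossovers (9).
RF(e–g) = (127 + 9) / 1202 = 136/1202 = 0.1131 → 11.3 map units.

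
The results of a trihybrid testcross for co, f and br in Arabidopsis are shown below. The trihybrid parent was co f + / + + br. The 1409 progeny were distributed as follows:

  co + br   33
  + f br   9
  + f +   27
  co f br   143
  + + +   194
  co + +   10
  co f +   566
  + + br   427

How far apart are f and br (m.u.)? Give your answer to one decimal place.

25.3 m.u.

The two rarest classes, co + + and + f br, are the double crossovers. Comparing them with the parentals, only the f allele has switched, so f is the middle locus and the order is co – f – br.
Crossovers in the f–br interval produce the single-crossover classes co f br and + + + (143 + 194 = 337) plus the double crossovers (19).
RF(f–br) = (337 + 19) / 1409 = 356/1409 = 0.2527 → 25.3 m.u.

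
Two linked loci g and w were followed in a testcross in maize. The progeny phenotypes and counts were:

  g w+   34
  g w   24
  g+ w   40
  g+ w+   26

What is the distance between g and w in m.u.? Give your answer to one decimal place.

40.3 m.u.

The two most frequent classes, g+ w (40) and g w+ (34), are the parental types, so the F1 was g+ w / g w+.
The recombinant classes are g+ w+ and g w: 26 + 24 = 50.
Recombination frequency = 50/124 = 0.4032 ≈ 40.3%, i.e. 40.3 m.u.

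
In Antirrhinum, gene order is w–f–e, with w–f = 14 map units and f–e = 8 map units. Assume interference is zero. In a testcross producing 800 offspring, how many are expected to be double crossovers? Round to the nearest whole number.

Map distances give recombination frequencies of 0.140 and 0.080 for the two intervals.
With no interference, expected double-crossover frequency = 0.140 × 0.080 = 0.01120.
Expected number = 0.01120 × 800 = 8.96 ≈ 9.

9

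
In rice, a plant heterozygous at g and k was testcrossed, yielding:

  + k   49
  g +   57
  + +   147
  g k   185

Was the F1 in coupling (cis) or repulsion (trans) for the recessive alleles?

cis

The two most frequent classes are + + (147) and g k (185); these are the parental (non-recombinant) types.
So the F1 carried + + on one chromosome and g k on the other — the recessive alleles are on the same chromosome (cis / coupling).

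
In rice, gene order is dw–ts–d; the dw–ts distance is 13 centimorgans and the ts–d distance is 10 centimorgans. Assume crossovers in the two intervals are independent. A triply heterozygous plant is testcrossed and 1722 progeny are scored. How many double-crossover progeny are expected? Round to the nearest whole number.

22

Map distances give recombination frequencies of 0.130 and 0.100 for the two intervals.
With no interference, expected double-crossover frequency = 0.130 × 0.100 = 0.01300.
Expected number = 0.01300 × 1722 = 22.39 ≈ 22.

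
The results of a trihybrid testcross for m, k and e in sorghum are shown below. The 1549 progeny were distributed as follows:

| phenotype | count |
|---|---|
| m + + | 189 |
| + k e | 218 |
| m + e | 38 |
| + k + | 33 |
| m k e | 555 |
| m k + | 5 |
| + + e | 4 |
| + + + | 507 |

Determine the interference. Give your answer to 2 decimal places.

The two most frequent reciprocal classes, + + + and m k e, are the parental types, so the F1 was + + + / m k e.
The two rarest classes, + + e and m k +, are the double crossovers. Comparing them with the parentals, only the e allele has switched, so e is the middle locus and the order is m – e – k.
m–e: (407 + 9)/1549 = 0.2686; e–k: (71 + 9)/1549 = 0.0516.
Expected DCO frequency = 0.2686 × 0.0516 ≈ 0.01386; observed = 9/1549 ≈ 0.00581.
Coefficient of coincidence = 0.00581/0.01386 ≈ 0.42; interference = 1 − 0.42 = 0.58.

0.58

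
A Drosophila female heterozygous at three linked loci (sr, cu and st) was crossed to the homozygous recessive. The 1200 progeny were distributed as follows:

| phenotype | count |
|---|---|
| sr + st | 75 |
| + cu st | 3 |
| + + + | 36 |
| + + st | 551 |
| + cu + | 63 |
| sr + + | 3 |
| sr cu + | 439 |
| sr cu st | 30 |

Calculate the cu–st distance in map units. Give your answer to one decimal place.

6.0 map units

The two most frequent reciprocal classes, sr cu + and + + st, are the parental types, so the F1 was sr cu + / + + st.
The two rarest classes, sr + + and + cu st, are the double crossovers. Comparing them with the parentals, only the cu allele has switched, so cu is the middle locus and the order is sr – cu – st.
Crossovers in the cu–st interval produce the single-crossover classes sr cu st and + + + (30 + 36 = 66) plus the double crossovers (6).
RF(cu–st) = (66 + 6) / 1200 = 72/1200 = 0.0600 → 6.0 map units.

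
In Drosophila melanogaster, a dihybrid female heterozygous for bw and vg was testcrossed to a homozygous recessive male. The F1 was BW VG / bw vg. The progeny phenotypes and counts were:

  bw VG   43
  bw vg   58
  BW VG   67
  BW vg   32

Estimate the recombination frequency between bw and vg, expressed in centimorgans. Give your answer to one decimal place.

37.5 centimorgans

The recombinant classes are BW vg and bw VG: 32 + 43 = 75.
Recombination frequency = 75/200 = 0.3750 ≈ 37.5%, i.e. 37.5 centimorgans.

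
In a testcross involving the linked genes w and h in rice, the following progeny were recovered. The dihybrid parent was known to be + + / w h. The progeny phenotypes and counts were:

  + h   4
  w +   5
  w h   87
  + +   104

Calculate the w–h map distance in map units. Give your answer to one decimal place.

The recombinant classes are + h and w +: 4 + 5 = 9.
Recombination frequency = 9/200 = 0.0450 ≈ 4.5%, i.e. 4.5 map units.

4.5 map units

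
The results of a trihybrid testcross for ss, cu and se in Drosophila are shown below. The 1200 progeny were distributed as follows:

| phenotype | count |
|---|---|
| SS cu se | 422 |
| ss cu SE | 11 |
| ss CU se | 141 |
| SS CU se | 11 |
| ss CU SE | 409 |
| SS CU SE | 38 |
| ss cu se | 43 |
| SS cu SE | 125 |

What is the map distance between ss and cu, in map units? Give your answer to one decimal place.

The two most frequent reciprocal classes, ss CU SE and SS cu se, are the parental types, so the F1 was ss CU SE / SS cu se.
The two rarest classes, ss cu SE and SS CU se, are the double crossovers. Comparing them with the parentals, only the cu allele has switched, so cu is the middle locus and the order is ss – cu – se.
Crossovers in the ss–cu interval produce the single-crossover classes SS CU SE and ss cu se (38 + 43 = 81) plus the double crossovers (22).
RF(ss–cu) = (81 + 22) / 1200 = 103/1200 = 0.0858 → 8.6 map units.

8.6 map units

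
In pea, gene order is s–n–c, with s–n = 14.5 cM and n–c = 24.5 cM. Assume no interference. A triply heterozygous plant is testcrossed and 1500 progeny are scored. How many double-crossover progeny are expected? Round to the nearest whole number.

Map distances give recombination frequencies of 0.145 and 0.245 for the two intervals.
With no interference, expected double-crossover frequency = 0.145 × 0.245 = 0.03552.
Expected number = 0.03552 × 1500 = 53.29 ≈ 53.

53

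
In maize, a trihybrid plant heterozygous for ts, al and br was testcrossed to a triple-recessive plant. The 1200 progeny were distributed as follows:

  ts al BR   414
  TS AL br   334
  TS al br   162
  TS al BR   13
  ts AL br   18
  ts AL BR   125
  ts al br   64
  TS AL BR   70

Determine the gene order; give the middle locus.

ts

The two most frequent reciprocal classes, ts al BR and TS AL br, are the parental types, so the F1 was ts al BR / TS AL br.
The two rarest classes, TS al BR and ts AL br, are the double crossovers. Comparing them with the parentals, only the ts allele has switched, so ts is the middle locus and the order is br – ts – al.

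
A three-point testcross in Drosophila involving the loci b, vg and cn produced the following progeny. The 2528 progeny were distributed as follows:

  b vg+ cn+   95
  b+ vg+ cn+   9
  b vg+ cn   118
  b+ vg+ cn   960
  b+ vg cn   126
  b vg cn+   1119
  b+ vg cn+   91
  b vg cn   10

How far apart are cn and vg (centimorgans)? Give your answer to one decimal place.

The two most frequent reciprocal classes, b+ vg+ cn and b vg cn+, are the parental types, so the F1 was b+ vg+ cn / b vg cn+.
The two rarest classes, b+ vg+ cn+ and b vg cn, are the double crossovers. Comparing them with the parentals, only the cn allele has switched, so cn is the middle locus and the order is b – cn – vg.
Crossovers in the cn–vg interval produce the single-crossover classes b+ vg cn and b vg+ cn+ (126 + 95 = 221) plus the double crossovers (19).
RF(cn–vg) = (221 + 19) / 2528 = 240/2528 = 0.0949 → 9.5 centimorgans.

9.5 centimorgans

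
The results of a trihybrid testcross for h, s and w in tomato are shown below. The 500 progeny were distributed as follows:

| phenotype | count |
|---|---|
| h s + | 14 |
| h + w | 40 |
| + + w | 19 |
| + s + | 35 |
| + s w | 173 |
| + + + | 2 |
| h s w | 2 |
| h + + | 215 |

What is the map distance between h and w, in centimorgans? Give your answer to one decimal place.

15.8 centimorgans

The two most frequent reciprocal classes, + s w and h + +, are the parental types, so the F1 was + s w / h + +.
The two rarest classes, h s w and + + +, are the double crossovers. Comparing them with the parentals, only the h allele has switched, so h is the middle locus and the order is s – h – w.
Crossovers in the h–w interval produce the single-crossover classes + s + and h + w (35 + 40 = 75) plus the double crossovers (4).
RF(h–w) = (75 + 4) / 500 = 79/500 = 0.1580 → 15.8 centimorgans.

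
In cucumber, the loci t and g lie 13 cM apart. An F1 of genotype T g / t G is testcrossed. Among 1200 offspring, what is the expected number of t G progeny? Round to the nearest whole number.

522

A map distance of 13 cM corresponds to a recombination frequency of 0.130.
The F1 is T g / t G, so t G is a parental gamete class with expected frequency (1 − r)/2 = 0.870/2 = 0.4350.
Expected number = 0.4350 × 1200 = 522.00 ≈ 522.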